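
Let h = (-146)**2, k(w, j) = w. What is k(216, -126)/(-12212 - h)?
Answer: -9/1397 ≈ -0.0064424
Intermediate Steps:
h = 21316
k(216, -126)/(-12212 - h) = 216/(-12212 - 1*21316) = 216/(-12212 - 21316) = 216/(-33528) = 216*(-1/33528) = -9/1397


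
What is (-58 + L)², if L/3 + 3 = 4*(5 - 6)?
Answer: 6241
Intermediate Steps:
L = -21 (L = -9 + 3*(4*(5 - 6)) = -9 + 3*(4*(-1)) = -9 + 3*(-4) = -9 - 12 = -21)
(-58 + L)² = (-58 - 21)² = (-79)² = 6241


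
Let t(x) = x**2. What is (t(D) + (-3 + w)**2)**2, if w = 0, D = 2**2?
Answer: 625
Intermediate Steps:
D = 4
(t(D) + (-3 + w)**2)**2 = (4**2 + (-3 + 0)**2)**2 = (16 + (-3)**2)**2 = (16 + 9)**2 = 25**2 = 625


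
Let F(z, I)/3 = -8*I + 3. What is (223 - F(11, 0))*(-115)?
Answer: -24610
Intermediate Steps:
F(z, I) = 9 - 24*I (F(z, I) = 3*(-8*I + 3) = 3*(3 - 8*I) = 9 - 24*I)
(223 - F(11, 0))*(-115) = (223 - (9 - 24*0))*(-115) = (223 - (9 + 0))*(-115) = (223 - 1*9)*(-115) = (223 - 9)*(-115) = 214*(-115) = -24610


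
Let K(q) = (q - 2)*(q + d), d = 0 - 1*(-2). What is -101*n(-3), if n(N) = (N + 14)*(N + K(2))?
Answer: 3333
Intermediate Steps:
d = 2 (d = 0 + 2 = 2)
K(q) = (-2 + q)*(2 + q) (K(q) = (q - 2)*(q + 2) = (-2 + q)*(2 + q))
n(N) = N*(14 + N) (n(N) = (N + 14)*(N + (-4 + 2**2)) = (14 + N)*(N + (-4 + 4)) = (14 + N)*(N + 0) = (14 + N)*N = N*(14 + N))
-101*n(-3) = -(-303)*(14 - 3) = -(-303)*11 = -101*(-33) = 3333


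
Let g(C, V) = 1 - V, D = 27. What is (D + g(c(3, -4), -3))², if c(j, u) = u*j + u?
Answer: 961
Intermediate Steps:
c(j, u) = u + j*u (c(j, u) = j*u + u = u + j*u)
(D + g(c(3, -4), -3))² = (27 + (1 - 1*(-3)))² = (27 + (1 + 3))² = (27 + 4)² = 31² = 961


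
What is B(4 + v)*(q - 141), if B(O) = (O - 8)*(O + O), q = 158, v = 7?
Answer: 1122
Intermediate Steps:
B(O) = 2*O*(-8 + O) (B(O) = (-8 + O)*(2*O) = 2*O*(-8 + O))
B(4 + v)*(q - 141) = (2*(4 + 7)*(-8 + (4 + 7)))*(158 - 141) = (2*11*(-8 + 11))*17 = (2*11*3)*17 = 66*17 = 1122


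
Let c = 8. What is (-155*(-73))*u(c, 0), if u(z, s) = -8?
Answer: -90520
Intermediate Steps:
(-155*(-73))*u(c, 0) = -155*(-73)*(-8) = 11315*(-8) = -90520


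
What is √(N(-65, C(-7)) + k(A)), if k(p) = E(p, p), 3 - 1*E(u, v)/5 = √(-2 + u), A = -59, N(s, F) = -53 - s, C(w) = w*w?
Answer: √(27 - 5*I*√61) ≈ 6.1023 - 3.1997*I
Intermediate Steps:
C(w) = w²
E(u, v) = 15 - 5*√(-2 + u)
k(p) = 15 - 5*√(-2 + p)
√(N(-65, C(-7)) + k(A)) = √((-53 - 1*(-65)) + (15 - 5*√(-2 - 59))) = √((-53 + 65) + (15 - 5*I*√61)) = √(12 + (15 - 5*I*√61)) = √(27 - 5*I*√61)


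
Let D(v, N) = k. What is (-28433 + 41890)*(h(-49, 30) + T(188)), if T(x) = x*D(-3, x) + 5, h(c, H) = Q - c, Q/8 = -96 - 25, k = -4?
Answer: -22419362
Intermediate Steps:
D(v, N) = -4
Q = -968 (Q = 8*(-96 - 25) = 8*(-121) = -968)
h(c, H) = -968 - c
T(x) = 5 - 4*x (T(x) = x*(-4) + 5 = -4*x + 5 = 5 - 4*x)
(-28433 + 41890)*(h(-49, 30) + T(188)) = (-28433 + 41890)*((-968 - 1*(-49)) + (5 - 4*188)) = 13457*((-968 + 49) + (5 - 752)) = 13457*(-919 - 747) = 13457*(-1666) = -22419362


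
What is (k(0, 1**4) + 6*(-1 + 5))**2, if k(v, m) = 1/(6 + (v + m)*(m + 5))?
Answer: 83521/144 ≈ 580.01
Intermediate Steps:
k(v, m) = 1/(6 + (5 + m)*(m + v)) (k(v, m) = 1/(6 + (m + v)*(5 + m)) = 1/(6 + (5 + m)*(m + v)))
(k(0, 1**4) + 6*(-1 + 5))**2 = (1/(6 + (1**4)**2 + 5*1**4 + 5*0 + 1**4*0) + 6*(-1 + 5))**2 = (1/(6 + 1**2 + 5*1 + 0 + 1*0) + 6*4)**2 = (1/(6 + 1 + 5 + 0 + 0) + 24)**2 = (1/12 + 24)**2 = (289/12)**2 = 83521/144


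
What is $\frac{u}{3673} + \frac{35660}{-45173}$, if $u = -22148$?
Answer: $- \frac{1131470784}{165920429} \approx -6.8194$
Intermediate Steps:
$\frac{u}{3673} + \frac{35660}{-45173} = - \frac{22148}{3673} + \frac{35660}{-45173} = \left(-22148\right) \frac{1}{3673} + 35660 \left(- \frac{1}{45173}\right) = - \frac{22148}{3673} - \frac{35660}{45173} = - \frac{1131470784}{165920429}$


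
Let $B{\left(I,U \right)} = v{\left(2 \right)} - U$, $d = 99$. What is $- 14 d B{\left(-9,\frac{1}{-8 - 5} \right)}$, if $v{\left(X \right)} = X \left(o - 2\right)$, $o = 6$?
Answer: $- \frac{145530}{13} \approx -11195.0$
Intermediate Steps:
$v{\left(X \right)} = 4 X$ ($v{\left(X \right)} = X \left(6 - 2\right) = X 4 = 4 X$)
$B{\left(I,U \right)} = 8 - U$ ($B{\left(I,U \right)} = 4 \cdot 2 - U = 8 - U$)
$- 14 d B{\left(-9,\frac{1}{-8 - 5} \right)} = \left(-14\right) 99 \left(8 - \frac{1}{-8 - 5}\right) = - 1386 \left(8 - \frac{1}{-13}\right) = - 1386 \left(8 - - \frac{1}{13}\right) = - 1386 \left(8 + \frac{1}{13}\right) = \left(-1386\right) \frac{105}{13} = - \frac{145530}{13}$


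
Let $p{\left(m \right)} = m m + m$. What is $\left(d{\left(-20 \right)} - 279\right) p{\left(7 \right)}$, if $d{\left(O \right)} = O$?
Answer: $-16744$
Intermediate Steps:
$p{\left(m \right)} = m + m^{2}$ ($p{\left(m \right)} = m^{2} + m = m + m^{2}$)
$\left(d{\left(-20 \right)} - 279\right) p{\left(7 \right)} = \left(-20 - 279\right) 7 \left(1 + 7\right) = - 299 \cdot 7 \cdot 8 = \left(-299\right) 56 = -16744$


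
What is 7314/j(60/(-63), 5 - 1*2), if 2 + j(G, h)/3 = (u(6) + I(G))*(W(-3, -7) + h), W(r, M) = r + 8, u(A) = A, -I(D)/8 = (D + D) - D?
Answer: 25599/1123 ≈ 22.795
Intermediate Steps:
I(D) = -8*D (I(D) = -8*((D + D) - D) = -8*(2*D - D) = -8*D)
W(r, M) = 8 + r
j(G, h) = -6 + 3*(5 + h)*(6 - 8*G) (j(G, h) = -6 + 3*((6 - 8*G)*((8 - 3) + h)) = -6 + 3*((6 - 8*G)*(5 + h)) = -6 + 3*((5 + h)*(6 - 8*G)) = -6 + 3*(5 + h)*(6 - 8*G))
7314/j(60/(-63), 5 - 1*2) = 7314/(84 - 7200/(-63) + 18*(5 - 1*2) - 24*60/(-63)*(5 - 1*2)) = 7314/(84 - 7200*(-1)/63 + 18*(5 - 2) - 24*60*(-1/63)*(5 - 2)) = 7314/(84 - 120*(-20/21) + 18*3 - 24*(-20/21)*3) = 7314/(84 + 800/7 + 54 + 480/7) = 7314/(2246/7) = 7314*(7/2246) = 25599/1123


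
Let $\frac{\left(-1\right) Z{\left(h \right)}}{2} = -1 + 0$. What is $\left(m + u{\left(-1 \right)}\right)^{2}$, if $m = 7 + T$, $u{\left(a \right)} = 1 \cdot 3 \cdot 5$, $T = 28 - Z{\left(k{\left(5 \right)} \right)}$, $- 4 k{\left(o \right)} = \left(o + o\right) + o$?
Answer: $2304$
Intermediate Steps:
$k{\left(o \right)} = - \frac{3 o}{4}$ ($k{\left(o \right)} = - \frac{\left(o + o\right) + o}{4} = - \frac{2 o + o}{4} = - \frac{3 o}{4}$)
$Z{\left(h \right)} = 2$ ($Z{\left(h \right)} = - 2 \left(-1 + 0\right) = \left(-2\right) \left(-1\right) = 2$)
$T = 26$ ($T = 28 - 2 = 26$)
$u{\left(a \right)} = 15$ ($u{\left(a \right)} = 3 \cdot 5 = 15$)
$m = 33$ ($m = 7 + 26 = 33$)
$\left(m + u{\left(-1 \right)}\right)^{2} = \left(33 + 15\right)^{2} = 48^{2} = 2304$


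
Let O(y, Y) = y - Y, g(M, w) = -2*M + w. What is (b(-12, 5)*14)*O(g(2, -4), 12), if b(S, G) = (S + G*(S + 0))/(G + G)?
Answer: 2016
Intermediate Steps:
g(M, w) = w - 2*M
b(S, G) = (S + G*S)/(2*G) (b(S, G) = (S + G*S)/((2*G)) = (S + G*S)*(1/(2*G)) = (S + G*S)/(2*G))
(b(-12, 5)*14)*O(g(2, -4), 12) = (((1/2)*(-12)*(1 + 5)/5)*14)*((-4 - 2*2) - 1*12) = (((1/2)*(-12)*(1/5)*6)*14)*((-4 - 4) - 12) = (-36/5*14)*(-8 - 12) = -504/5*(-20) = 2016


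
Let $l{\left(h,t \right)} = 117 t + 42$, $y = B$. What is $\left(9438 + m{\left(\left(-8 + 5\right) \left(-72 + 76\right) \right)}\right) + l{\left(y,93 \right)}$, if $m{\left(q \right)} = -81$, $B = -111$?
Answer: $20280$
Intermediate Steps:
$y = -111$
$l{\left(h,t \right)} = 42 + 117 t$
$\left(9438 + m{\left(\left(-8 + 5\right) \left(-72 + 76\right) \right)}\right) + l{\left(y,93 \right)} = \left(9438 - 81\right) + \left(42 + 117 \cdot 93\right) = 9357 + \left(42 + 10881\right) = 9357 + 10923 = 20280$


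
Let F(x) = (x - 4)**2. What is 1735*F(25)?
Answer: 765135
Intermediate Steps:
F(x) = (-4 + x)**2
1735*F(25) = 1735*(-4 + 25)**2 = 1735*21**2 = 1735*441 = 765135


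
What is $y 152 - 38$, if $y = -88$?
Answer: $-13414$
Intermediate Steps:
$y 152 - 38 = \left(-88\right) 152 - 38 = -13376 - 38 = -13414$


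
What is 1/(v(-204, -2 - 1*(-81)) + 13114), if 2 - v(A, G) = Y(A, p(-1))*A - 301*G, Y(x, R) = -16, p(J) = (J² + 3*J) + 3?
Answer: 1/33631 ≈ 2.9734e-5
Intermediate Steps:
p(J) = 3 + J² + 3*J
v(A, G) = 2 + 16*A + 301*G (v(A, G) = 2 - (-16*A - 301*G) = 2 - (-301*G - 16*A) = 2 + (16*A + 301*G) = 2 + 16*A + 301*G)
1/(v(-204, -2 - 1*(-81)) + 13114) = 1/((2 + 16*(-204) + 301*(-2 - 1*(-81))) + 13114) = 1/((2 - 3264 + 301*(-2 + 81)) + 13114) = 1/((2 - 3264 + 301*79) + 13114) = 1/((2 - 3264 + 23779) + 13114) = 1/(20517 + 13114) = 1/33631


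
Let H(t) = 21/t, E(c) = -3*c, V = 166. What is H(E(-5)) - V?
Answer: -823/5 ≈ -164.60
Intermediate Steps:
H(E(-5)) - V = 21/((-3*(-5))) - 1*166 = 21/15 - 166 = 21*(1/15) - 166 = 7/5 - 166 = -823/5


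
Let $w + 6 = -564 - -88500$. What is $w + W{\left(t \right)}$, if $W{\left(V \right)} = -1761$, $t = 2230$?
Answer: $86169$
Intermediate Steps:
$w = 87930$ ($w = -6 - -87936 = -6 + \left(-564 + 88500\right) = -6 + 87936 = 87930$)
$w + W{\left(t \right)} = 87930 - 1761 = 86169$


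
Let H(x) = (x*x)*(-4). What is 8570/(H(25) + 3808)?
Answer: 4285/654 ≈ 6.5520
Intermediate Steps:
H(x) = -4*x**2 (H(x) = x**2*(-4) = -4*x**2)
8570/(H(25) + 3808) = 8570/(-4*25**2 + 3808) = 8570/(-4*625 + 3808) = 8570/(-2500 + 3808) = 8570/1308 = 8570*(1/1308) = 4285/654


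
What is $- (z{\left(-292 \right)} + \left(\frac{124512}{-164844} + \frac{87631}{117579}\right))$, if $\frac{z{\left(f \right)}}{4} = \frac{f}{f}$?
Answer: $- \frac{2148172745}{538394241} \approx -3.99$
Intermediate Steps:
$z{\left(f \right)} = 4$ ($z{\left(f \right)} = 4 \frac{f}{f} = 4 \cdot 1 = 4$)
$- (z{\left(-292 \right)} + \left(\frac{124512}{-164844} + \frac{87631}{117579}\right)) = - (4 + \left(\frac{124512}{-164844} + \frac{87631}{117579}\right)) = - (4 + \left(124512 \left(- \frac{1}{164844}\right) + 87631 \cdot \frac{1}{117579}\right)) = - (4 + \left(- \frac{10376}{13737} + \frac{87631}{117579}\right)) = - (4 - \frac{5404219}{538394241}) = \left(-1\right) \frac{2148172745}{538394241} = - \frac{2148172745}{538394241}$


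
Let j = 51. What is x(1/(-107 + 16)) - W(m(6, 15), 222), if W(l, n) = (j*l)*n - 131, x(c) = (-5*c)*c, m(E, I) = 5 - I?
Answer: 938659626/8281 ≈ 1.1335e+5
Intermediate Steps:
x(c) = -5*c**2
W(l, n) = -131 + 51*l*n (W(l, n) = (51*l)*n - 131 = 51*l*n - 131 = -131 + 51*l*n)
x(1/(-107 + 16)) - W(m(6, 15), 222) = -5/(-107 + 16)**2 - (-131 + 51*(5 - 1*15)*222) = -5*(1/(-91))**2 - (-131 + 51*(5 - 15)*222) = -5*(-1/91)**2 - (-131 + 51*(-10)*222) = -5*1/8281 - (-131 - 113220) = -5/8281 - 1*(-113351) = -5/8281 + 113351 = 938659626/8281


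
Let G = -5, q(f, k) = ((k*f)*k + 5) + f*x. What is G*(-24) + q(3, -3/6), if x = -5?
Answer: 443/4 ≈ 110.75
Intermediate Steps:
q(f, k) = 5 - 5*f + f*k**2 (q(f, k) = ((k*f)*k + 5) + f*(-5) = ((f*k)*k + 5) - 5*f = (f*k**2 + 5) - 5*f = (5 + f*k**2) - 5*f = 5 - 5*f + f*k**2)
G*(-24) + q(3, -3/6) = -5*(-24) + (5 - 5*3 + 3*(-3/6)**2) = 120 + (5 - 15 + 3*(-3*1/6)**2) = 120 + (5 - 15 + 3*(-1/2)**2) = 120 + (5 - 15 + 3*(1/4)) = 120 + (5 - 15 + 3/4) = 120 - 37/4 = 443/4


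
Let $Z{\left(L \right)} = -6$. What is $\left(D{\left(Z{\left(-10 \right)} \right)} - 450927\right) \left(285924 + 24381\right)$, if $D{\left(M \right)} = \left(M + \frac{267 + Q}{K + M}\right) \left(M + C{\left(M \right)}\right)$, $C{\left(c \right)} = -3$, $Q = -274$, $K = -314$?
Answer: $- \frac{8954125270803}{64} \approx -1.3991 \cdot 10^{11}$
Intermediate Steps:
$D{\left(M \right)} = \left(-3 + M\right) \left(M - \frac{7}{-314 + M}\right)$ ($D{\left(M \right)} = \left(M + \frac{267 - 274}{-314 + M}\right) \left(M - 3\right) = \left(M - \frac{7}{-314 + M}\right) \left(-3 + M\right) = \left(-3 + M\right) \left(M - \frac{7}{-314 + M}\right)$)
$\left(D{\left(Z{\left(-10 \right)} \right)} - 450927\right) \left(285924 + 24381\right) = \left(\frac{21 + \left(-6\right)^{3} - 317 \left(-6\right)^{2} + 935 \left(-6\right)}{-314 - 6} - 450927\right) \left(285924 + 24381\right) = \left(\frac{21 - 216 - 11412 - 5610}{-320} - 450927\right) 310305 = \left(- \frac{21 - 216 - 11412 - 5610}{320} - 450927\right) 310305 = \left(\left(- \frac{1}{320}\right) \left(-17217\right) - 450927\right) 310305 = \left(\frac{17217}{320} - 450927\right) 310305 = \left(- \frac{144279423}{320}\right) 310305 = - \frac{8954125270803}{64}$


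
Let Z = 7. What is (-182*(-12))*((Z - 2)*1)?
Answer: 10920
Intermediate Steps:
(-182*(-12))*((Z - 2)*1) = (-182*(-12))*((7 - 2)*1) = 2184*(5*1) = 2184*5 = 10920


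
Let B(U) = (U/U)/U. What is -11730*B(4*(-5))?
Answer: 1173/2 ≈ 586.50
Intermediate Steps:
B(U) = 1/U
-11730*B(4*(-5)) = -11730/(4*(-5)) = -11730/(-20) = -11730*(-1/20) = 1173/2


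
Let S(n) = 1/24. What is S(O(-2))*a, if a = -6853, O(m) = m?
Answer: -6853/24 ≈ -285.54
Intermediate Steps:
S(n) = 1/24
S(O(-2))*a = (1/24)*(-6853) = -6853/24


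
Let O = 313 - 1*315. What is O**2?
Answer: 4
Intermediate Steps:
O = -2 (O = 313 - 315 = -2)
O**2 = (-2)**2 = 4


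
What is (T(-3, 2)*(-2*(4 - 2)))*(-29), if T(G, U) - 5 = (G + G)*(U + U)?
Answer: -2204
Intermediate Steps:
T(G, U) = 5 + 4*G*U (T(G, U) = 5 + (G + G)*(U + U) = 5 + (2*G)*(2*U) = 5 + 4*G*U)
(T(-3, 2)*(-2*(4 - 2)))*(-29) = ((5 + 4*(-3)*2)*(-2*(4 - 2)))*(-29) = ((5 - 24)*(-2*2))*(-29) = -19*(-4)*(-29) = 76*(-29) = -2204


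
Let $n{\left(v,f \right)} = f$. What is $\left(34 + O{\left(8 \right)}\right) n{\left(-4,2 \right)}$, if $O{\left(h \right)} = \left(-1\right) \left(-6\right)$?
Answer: $80$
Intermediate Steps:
$O{\left(h \right)} = 6$
$\left(34 + O{\left(8 \right)}\right) n{\left(-4,2 \right)} = \left(34 + 6\right) 2 = 40 \cdot 2 = 80$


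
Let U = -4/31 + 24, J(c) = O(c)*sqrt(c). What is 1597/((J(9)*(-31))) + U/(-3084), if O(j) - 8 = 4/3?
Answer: -1236467/669228 ≈ -1.8476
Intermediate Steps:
O(j) = 28/3 (O(j) = 8 + 4/3 = 28/3)
J(c) = 28*sqrt(c)/3
U = 740/31 (U = -4/31 + 24 = 740/31 ≈ 23.871)
1597/((J(9)*(-31))) + U/(-3084) = 1597/(((28*sqrt(9)/3)*(-31))) + (740/31)/(-3084) = 1597/((((28/3)*3)*(-31))) + (740/31)*(-1/3084) = 1597/((28*(-31))) - 185/23901 = 1597/(-868) - 185/23901 = 1597*(-1/868) - 185/23901 = -1597/868 - 185/23901 = -1236467/669228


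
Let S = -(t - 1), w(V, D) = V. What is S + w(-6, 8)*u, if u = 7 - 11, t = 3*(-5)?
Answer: 40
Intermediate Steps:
t = -15
u = -4
S = 16 (S = -(-15 - 1) = -1*(-16) = 16)
S + w(-6, 8)*u = 16 - 6*(-4) = 16 + 24 = 40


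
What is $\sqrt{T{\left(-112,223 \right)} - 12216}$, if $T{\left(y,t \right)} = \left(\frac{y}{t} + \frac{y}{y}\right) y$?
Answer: $\frac{10 i \sqrt{6102618}}{223} \approx 110.78 i$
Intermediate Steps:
$T{\left(y,t \right)} = y \left(1 + \frac{y}{t}\right)$ ($T{\left(y,t \right)} = \left(\frac{y}{t} + 1\right) y = \left(1 + \frac{y}{t}\right) y = y \left(1 + \frac{y}{t}\right)$)
$\sqrt{T{\left(-112,223 \right)} - 12216} = \sqrt{- \frac{112 \left(223 - 112\right)}{223} - 12216} = \sqrt{\left(-112\right) \frac{1}{223} \cdot 111 - 12216} = \sqrt{- \frac{12432}{223} - 12216} = \sqrt{- \frac{2736600}{223}} = \frac{10 i \sqrt{6102618}}{223}$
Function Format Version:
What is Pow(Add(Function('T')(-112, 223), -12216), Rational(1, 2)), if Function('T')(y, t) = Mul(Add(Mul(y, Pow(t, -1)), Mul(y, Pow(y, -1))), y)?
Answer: Mul(Rational(10, 223), I, Pow(6102618, Rational(1, 2))) ≈ Mul(110.78, I)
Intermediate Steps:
Function('T')(y, t) = Mul(y, Add(1, Mul(y, Pow(t, -1)))) (Function('T')(y, t) = Mul(Add(Mul(y, Pow(t, -1)), 1), y) = Mul(Add(1, Mul(y, Pow(t, -1))), y) = Mul(y, Add(1, Mul(y, Pow(t, -1)))))
Pow(Add(Function('T')(-112, 223), -12216), Rational(1, 2)) = Pow(Add(Mul(-112, Pow(223, -1), Add(223, -112)), -12216), Rational(1, 2)) = Pow(Add(Mul(-112, Rational(1, 223), 111), -12216), Rational(1, 2)) = Pow(Add(Rational(-12432, 223), -12216), Rational(1, 2)) = Pow(Rational(-2736600, 223), Rational(1, 2)) = Mul(Rational(10, 223), I, Pow(6102618, Rational(1, 2)))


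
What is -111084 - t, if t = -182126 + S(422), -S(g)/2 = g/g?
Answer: 71044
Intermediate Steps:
S(g) = -2 (S(g) = -2*g/g = -2*1 = -2)
t = -182128 (t = -182126 - 2 = -182128)
-111084 - t = -111084 - 1*(-182128) = -111084 + 182128 = 71044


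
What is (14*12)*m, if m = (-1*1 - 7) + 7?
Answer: -168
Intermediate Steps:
m = -1 (m = (-1 - 7) + 7 = -8 + 7 = -1)
(14*12)*m = (14*12)*(-1) = 168*(-1) = -168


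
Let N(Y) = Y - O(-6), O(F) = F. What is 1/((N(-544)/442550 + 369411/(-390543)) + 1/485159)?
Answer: -13975393498198225/13236155863919101 ≈ -1.0558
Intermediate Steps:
N(Y) = 6 + Y (N(Y) = Y - 1*(-6) = Y + 6 = 6 + Y)
1/((N(-544)/442550 + 369411/(-390543)) + 1/485159) = 1/(((6 - 544)/442550 + 369411/(-390543)) + 1/485159) = 1/((-538*1/442550 + 369411*(-1/390543)) + 1/485159) = 1/((-269/221275 - 123137/130181) + 1/485159) = 1/(-27282158364/28805800775 + 1/485159) = 1/(-13236155863919101/13975393498198225) = -13975393498198225/13236155863919101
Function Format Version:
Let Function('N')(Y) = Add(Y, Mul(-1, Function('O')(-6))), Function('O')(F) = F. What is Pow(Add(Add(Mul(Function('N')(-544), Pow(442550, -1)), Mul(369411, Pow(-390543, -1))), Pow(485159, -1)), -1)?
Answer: Rational(-13975393498198225, 13236155863919101) ≈ -1.0558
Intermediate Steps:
Function('N')(Y) = Add(6, Y) (Function('N')(Y) = Add(Y, Mul(-1, -6)) = Add(Y, 6) = Add(6, Y))
Pow(Add(Add(Mul(Function('N')(-544), Pow(442550, -1)), Mul(369411, Pow(-390543, -1))), Pow(485159, -1)), -1) = Pow(Add(Add(Mul(Add(6, -544), Pow(442550, -1)), Mul(369411, Pow(-390543, -1))), Pow(485159, -1)), -1) = Pow(Add(Add(Mul(-538, Rational(1, 442550)), Mul(369411, Rational(-1, 390543))), Rational(1, 485159)), -1) = Pow(Add(Add(Rational(-269, 221275), Rational(-123137, 130181)), Rational(1, 485159)), -1) = Pow(Add(Rational(-27282158364, 28805800775), Rational(1, 485159)), -1) = Pow(Rational(-13236155863919101, 13975393498198225), -1) = Rational(-13975393498198225, 13236155863919101)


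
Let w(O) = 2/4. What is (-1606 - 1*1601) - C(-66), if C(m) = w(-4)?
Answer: -6415/2 ≈ -3207.5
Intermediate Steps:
w(O) = ½ (w(O) = 2*(¼) = ½)
C(m) = ½
(-1606 - 1*1601) - C(-66) = (-1606 - 1*1601) - 1*½ = (-1606 - 1601) - ½ = -3207 - ½ = -6415/2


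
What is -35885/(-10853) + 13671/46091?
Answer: 1802346898/500225623 ≈ 3.6031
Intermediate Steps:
-35885/(-10853) + 13671/46091 = -35885*(-1/10853) + 13671*(1/46091) = 35885/10853 + 13671/46091 = 1802346898/500225623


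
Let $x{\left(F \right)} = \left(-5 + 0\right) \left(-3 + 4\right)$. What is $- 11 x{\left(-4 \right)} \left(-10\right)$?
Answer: $-550$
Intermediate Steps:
$x{\left(F \right)} = -5$ ($x{\left(F \right)} = \left(-5\right) 1 = -5$)
$- 11 x{\left(-4 \right)} \left(-10\right) = \left(-11\right) \left(-5\right) \left(-10\right) = 55 \left(-10\right) = -550$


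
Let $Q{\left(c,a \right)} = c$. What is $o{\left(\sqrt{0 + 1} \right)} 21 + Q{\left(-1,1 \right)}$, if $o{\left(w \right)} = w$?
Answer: $20$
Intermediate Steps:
$o{\left(\sqrt{0 + 1} \right)} 21 + Q{\left(-1,1 \right)} = \sqrt{0 + 1} \cdot 21 - 1 = \sqrt{1} \cdot 21 - 1 = 1 \cdot 21 - 1 = 21 - 1 = 20$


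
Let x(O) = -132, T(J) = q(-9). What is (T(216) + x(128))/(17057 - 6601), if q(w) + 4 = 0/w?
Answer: -17/1307 ≈ -0.013007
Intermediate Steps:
q(w) = -4 (q(w) = -4 + 0/w = -4 + 0 = -4)
T(J) = -4
(T(216) + x(128))/(17057 - 6601) = (-4 - 132)/(17057 - 6601) = -136/10456 = -136*1/10456 = -17/1307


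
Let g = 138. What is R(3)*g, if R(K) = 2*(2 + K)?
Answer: 1380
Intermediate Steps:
R(K) = 4 + 2*K
R(3)*g = (4 + 2*3)*138 = (4 + 6)*138 = 10*138 = 1380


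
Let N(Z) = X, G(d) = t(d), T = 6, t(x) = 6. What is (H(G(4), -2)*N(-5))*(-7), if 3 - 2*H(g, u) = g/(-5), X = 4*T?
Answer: -1764/5 ≈ -352.80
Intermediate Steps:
G(d) = 6
X = 24 (X = 4*6 = 24)
N(Z) = 24
H(g, u) = 3/2 + g/10 (H(g, u) = 3/2 - g/(2*(-5)) = 3/2 - g*(-1)/(2*5) = 3/2 - (-1)*g/10 = 3/2 + g/10)
(H(G(4), -2)*N(-5))*(-7) = ((3/2 + (⅒)*6)*24)*(-7) = ((3/2 + ⅗)*24)*(-7) = ((21/10)*24)*(-7) = (252/5)*(-7) = -1764/5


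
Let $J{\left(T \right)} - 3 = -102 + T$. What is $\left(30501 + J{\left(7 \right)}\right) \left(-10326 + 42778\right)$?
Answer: $986832868$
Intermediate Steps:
$J{\left(T \right)} = -99 + T$ ($J{\left(T \right)} = 3 + \left(-102 + T\right) = -99 + T$)
$\left(30501 + J{\left(7 \right)}\right) \left(-10326 + 42778\right) = \left(30501 + \left(-99 + 7\right)\right) \left(-10326 + 42778\right) = \left(30501 - 92\right) 32452 = 30409 \cdot 32452 = 986832868$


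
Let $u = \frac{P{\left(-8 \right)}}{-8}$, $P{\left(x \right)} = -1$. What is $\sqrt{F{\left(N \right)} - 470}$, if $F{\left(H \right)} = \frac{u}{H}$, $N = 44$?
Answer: $\frac{i \sqrt{3639658}}{88} \approx 21.679 i$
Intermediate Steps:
$u = \frac{1}{8}$ ($u = - \frac{1}{-8} = \left(-1\right) \left(- \frac{1}{8}\right) = \frac{1}{8} \approx 0.125$)
$F{\left(H \right)} = \frac{1}{8 H}$
$\sqrt{F{\left(N \right)} - 470} = \sqrt{\frac{1}{8 \cdot 44} - 470} = \sqrt{\frac{1}{8} \cdot \frac{1}{44} - 470} = \sqrt{\frac{1}{352} - 470} = \sqrt{- \frac{165439}{352}} = \frac{i \sqrt{3639658}}{88}$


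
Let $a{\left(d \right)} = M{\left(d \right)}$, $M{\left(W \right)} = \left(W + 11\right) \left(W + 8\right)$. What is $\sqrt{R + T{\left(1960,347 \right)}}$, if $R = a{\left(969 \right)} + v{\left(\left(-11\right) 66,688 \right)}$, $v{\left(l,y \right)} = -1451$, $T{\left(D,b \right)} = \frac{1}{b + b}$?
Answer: $\frac{\sqrt{460448351418}}{694} \approx 977.76$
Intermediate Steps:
$T{\left(D,b \right)} = \frac{1}{2 b}$
$M{\left(W \right)} = \left(8 + W\right) \left(11 + W\right)$ ($M{\left(W \right)} = \left(11 + W\right) \left(8 + W\right) = \left(8 + W\right) \left(11 + W\right)$)
$a{\left(d \right)} = 88 + d^{2} + 19 d$
$R = 956009$ ($R = \left(88 + 969^{2} + 19 \cdot 969\right) - 1451 = \left(88 + 938961 + 18411\right) - 1451 = 957460 - 1451 = 956009$)
$\sqrt{R + T{\left(1960,347 \right)}} = \sqrt{956009 + \frac{1}{2 \cdot 347}} = \sqrt{956009 + \frac{1}{2} \cdot \frac{1}{347}} = \sqrt{956009 + \frac{1}{694}} = \sqrt{\frac{663470247}{694}} = \frac{\sqrt{460448351418}}{694}$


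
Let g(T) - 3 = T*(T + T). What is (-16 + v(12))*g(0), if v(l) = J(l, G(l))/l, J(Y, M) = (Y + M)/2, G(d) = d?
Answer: -45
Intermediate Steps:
J(Y, M) = M/2 + Y/2 (J(Y, M) = (M + Y)*(1/2) = M/2 + Y/2)
g(T) = 3 + 2*T**2 (g(T) = 3 + T*(T + T) = 3 + T*(2*T) = 3 + 2*T**2)
v(l) = 1 (v(l) = (l/2 + l/2)/l = l/l = 1)
(-16 + v(12))*g(0) = (-16 + 1)*(3 + 2*0**2) = -15*(3 + 2*0) = -15*(3 + 0) = -15*3 = -45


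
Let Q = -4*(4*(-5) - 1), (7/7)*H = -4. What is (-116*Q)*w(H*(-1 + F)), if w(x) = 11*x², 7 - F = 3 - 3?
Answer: -61737984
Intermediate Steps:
F = 7 (F = 7 - (3 - 3) = 7 - 1*0 = 7 + 0 = 7)
H = -4
Q = 84 (Q = -4*(-20 - 1) = -4*(-21) = 84)
(-116*Q)*w(H*(-1 + F)) = (-116*84)*(11*(-4*(-1 + 7))²) = -107184*(-4*6)² = -107184*(-24)² = -107184*576 = -9744*6336 = -61737984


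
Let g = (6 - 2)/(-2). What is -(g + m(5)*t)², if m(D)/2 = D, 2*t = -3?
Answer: -289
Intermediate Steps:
t = -3/2 (t = (½)*(-3) = -3/2 ≈ -1.5000)
m(D) = 2*D
g = -2 (g = -½*4 = -2)
-(g + m(5)*t)² = -(-2 + (2*5)*(-3/2))² = -(-2 + 10*(-3/2))² = -(-2 - 15)² = -1*(-17)² = -1*289 = -289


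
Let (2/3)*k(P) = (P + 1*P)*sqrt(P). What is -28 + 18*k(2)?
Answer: -28 + 108*sqrt(2) ≈ 124.74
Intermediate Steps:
k(P) = 3*P**(3/2) (k(P) = 3*((P + 1*P)*sqrt(P))/2 = 3*((P + P)*sqrt(P))/2 = 3*((2*P)*sqrt(P))/2 = 3*(2*P**(3/2))/2 = 3*P**(3/2))
-28 + 18*k(2) = -28 + 18*(3*2**(3/2)) = -28 + 18*(3*(2*sqrt(2))) = -28 + 18*(6*sqrt(2)) = -28 + 108*sqrt(2)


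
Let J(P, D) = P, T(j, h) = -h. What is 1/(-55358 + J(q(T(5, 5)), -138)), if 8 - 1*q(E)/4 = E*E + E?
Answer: -1/55406 ≈ -1.8049e-5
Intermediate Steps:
q(E) = 32 - 4*E - 4*E**2 (q(E) = 32 - 4*(E*E + E) = 32 - 4*(E**2 + E) = 32 - 4*(E + E**2) = 32 + (-4*E - 4*E**2) = 32 - 4*E - 4*E**2)
1/(-55358 + J(q(T(5, 5)), -138)) = 1/(-55358 + (32 - (-4)*5 - 4*(-1*5)**2)) = 1/(-55358 + (32 - 4*(-5) - 4*(-5)**2)) = 1/(-55358 + (32 + 20 - 4*25)) = 1/(-55358 + (32 + 20 - 100)) = 1/(-55358 - 48) = 1/(-55406) = -1/55406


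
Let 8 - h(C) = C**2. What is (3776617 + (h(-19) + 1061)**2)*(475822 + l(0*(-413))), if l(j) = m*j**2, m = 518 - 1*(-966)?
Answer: 2035509893182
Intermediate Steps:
h(C) = 8 - C**2
m = 1484 (m = 518 + 966 = 1484)
l(j) = 1484*j**2
(3776617 + (h(-19) + 1061)**2)*(475822 + l(0*(-413))) = (3776617 + ((8 - 1*(-19)**2) + 1061)**2)*(475822 + 1484*(0*(-413))**2) = (3776617 + ((8 - 1*361) + 1061)**2)*(475822 + 1484*0**2) = (3776617 + ((8 - 361) + 1061)**2)*(475822 + 1484*0) = (3776617 + (-353 + 1061)**2)*(475822 + 0) = (3776617 + 708**2)*475822 = (3776617 + 501264)*475822 = 4277881*475822 = 2035509893182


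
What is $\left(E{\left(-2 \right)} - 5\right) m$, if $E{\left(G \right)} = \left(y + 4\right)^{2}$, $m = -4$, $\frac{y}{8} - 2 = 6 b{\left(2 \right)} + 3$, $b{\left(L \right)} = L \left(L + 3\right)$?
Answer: $-1098284$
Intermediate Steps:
$b{\left(L \right)} = L \left(3 + L\right)$
$y = 520$ ($y = 16 + 8 \left(6 \cdot 2 \left(3 + 2\right) + 3\right) = 16 + 8 \left(6 \cdot 2 \cdot 5 + 3\right) = 16 + 8 \left(6 \cdot 10 + 3\right) = 16 + 8 \left(60 + 3\right) = 16 + 8 \cdot 63 = 16 + 504 = 520$)
$E{\left(G \right)} = 274576$ ($E{\left(G \right)} = \left(520 + 4\right)^{2} = 524^{2} = 274576$)
$\left(E{\left(-2 \right)} - 5\right) m = \left(274576 - 5\right) \left(-4\right) = 274571 \left(-4\right) = -1098284$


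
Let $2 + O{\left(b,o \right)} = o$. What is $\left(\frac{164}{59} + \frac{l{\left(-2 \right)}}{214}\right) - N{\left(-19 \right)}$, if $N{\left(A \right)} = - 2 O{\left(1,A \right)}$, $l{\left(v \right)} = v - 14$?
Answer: $- \frac{248070}{6313} \approx -39.295$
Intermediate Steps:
$O{\left(b,o \right)} = -2 + o$
$l{\left(v \right)} = -14 + v$
$N{\left(A \right)} = 4 - 2 A$ ($N{\left(A \right)} = - 2 \left(-2 + A\right) = 4 - 2 A$)
$\left(\frac{164}{59} + \frac{l{\left(-2 \right)}}{214}\right) - N{\left(-19 \right)} = \left(\frac{164}{59} + \frac{-14 - 2}{214}\right) - \left(4 - -38\right) = \left(164 \cdot \frac{1}{59} - \frac{8}{107}\right) - \left(4 + 38\right) = \left(\frac{164}{59} - \frac{8}{107}\right) - 42 = \frac{17076}{6313} - 42 = - \frac{248070}{6313}$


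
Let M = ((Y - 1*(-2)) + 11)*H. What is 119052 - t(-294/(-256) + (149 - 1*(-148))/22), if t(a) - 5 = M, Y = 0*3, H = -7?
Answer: 119138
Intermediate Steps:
Y = 0
M = -91 (M = ((0 - 1*(-2)) + 11)*(-7) = ((0 + 2) + 11)*(-7) = (2 + 11)*(-7) = 13*(-7) = -91)
t(a) = -86 (t(a) = 5 - 91 = -86)
119052 - t(-294/(-256) + (149 - 1*(-148))/22) = 119052 - 1*(-86) = 119052 + 86 = 119138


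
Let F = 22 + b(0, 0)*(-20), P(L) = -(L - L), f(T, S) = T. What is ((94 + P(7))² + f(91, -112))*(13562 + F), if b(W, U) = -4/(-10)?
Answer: 121192952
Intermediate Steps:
b(W, U) = ⅖ (b(W, U) = -4*(-⅒) = ⅖)
P(L) = 0 (P(L) = -1*0 = 0)
F = 14 (F = 22 + (⅖)*(-20) = 22 - 8 = 14)
((94 + P(7))² + f(91, -112))*(13562 + F) = ((94 + 0)² + 91)*(13562 + 14) = (94² + 91)*13576 = (8836 + 91)*13576 = 8927*13576 = 121192952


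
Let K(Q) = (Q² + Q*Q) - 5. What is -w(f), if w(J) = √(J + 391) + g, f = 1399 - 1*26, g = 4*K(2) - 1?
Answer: -53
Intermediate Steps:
K(Q) = -5 + 2*Q² (K(Q) = (Q² + Q²) - 5 = 2*Q² - 5 = -5 + 2*Q²)
g = 11 (g = 4*(-5 + 2*2²) - 1 = 4*(-5 + 2*4) - 1 = 4*(-5 + 8) - 1 = 4*3 - 1 = 12 - 1 = 11)
f = 1373 (f = 1399 - 26 = 1373)
w(J) = 11 + √(391 + J) (w(J) = √(J + 391) + 11 = √(391 + J) + 11 = 11 + √(391 + J))
-w(f) = -(11 + √(391 + 1373)) = -(11 + √1764) = -(11 + 42) = -1*53 = -53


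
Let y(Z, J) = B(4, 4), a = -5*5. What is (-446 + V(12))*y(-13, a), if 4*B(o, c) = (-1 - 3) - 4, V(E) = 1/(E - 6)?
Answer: 2675/3 ≈ 891.67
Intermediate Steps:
a = -25
V(E) = 1/(-6 + E)
B(o, c) = -2 (B(o, c) = ((-1 - 3) - 4)/4 = (-4 - 4)/4 = (¼)*(-8) = -2)
y(Z, J) = -2
(-446 + V(12))*y(-13, a) = (-446 + 1/(-6 + 12))*(-2) = (-446 + 1/6)*(-2) = (-446 + ⅙)*(-2) = -2675/6*(-2) = 2675/3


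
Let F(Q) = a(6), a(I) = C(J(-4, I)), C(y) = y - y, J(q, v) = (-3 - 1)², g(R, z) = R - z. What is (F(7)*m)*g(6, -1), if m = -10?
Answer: 0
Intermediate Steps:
J(q, v) = 16 (J(q, v) = (-4)² = 16)
C(y) = 0
a(I) = 0
F(Q) = 0
(F(7)*m)*g(6, -1) = (0*(-10))*(6 - 1*(-1)) = 0*(6 + 1) = 0*7 = 0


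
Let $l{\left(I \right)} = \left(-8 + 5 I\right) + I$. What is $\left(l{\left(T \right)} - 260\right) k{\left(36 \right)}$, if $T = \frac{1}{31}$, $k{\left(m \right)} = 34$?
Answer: $- \frac{282268}{31} \approx -9105.4$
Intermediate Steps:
$T = \frac{1}{31} \approx 0.032258$
$l{\left(I \right)} = -8 + 6 I$
$\left(l{\left(T \right)} - 260\right) k{\left(36 \right)} = \left(\left(-8 + 6 \cdot \frac{1}{31}\right) - 260\right) 34 = \left(\left(-8 + \frac{6}{31}\right) + \left(-394 + 134\right)\right) 34 = \left(- \frac{242}{31} - 260\right) 34 = \left(- \frac{8302}{31}\right) 34 = - \frac{282268}{31}$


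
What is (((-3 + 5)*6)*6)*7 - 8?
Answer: 496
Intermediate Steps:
(((-3 + 5)*6)*6)*7 - 8 = ((2*6)*6)*7 - 8 = (12*6)*7 - 8 = 72*7 - 8 = 504 - 8 = 496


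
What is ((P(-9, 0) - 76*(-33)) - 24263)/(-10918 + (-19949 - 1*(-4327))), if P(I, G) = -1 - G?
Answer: 5439/6635 ≈ 0.81974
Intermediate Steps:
((P(-9, 0) - 76*(-33)) - 24263)/(-10918 + (-19949 - 1*(-4327))) = (((-1 - 1*0) - 76*(-33)) - 24263)/(-10918 + (-19949 - 1*(-4327))) = (((-1 + 0) + 2508) - 24263)/(-10918 + (-19949 + 4327)) = ((-1 + 2508) - 24263)/(-10918 - 15622) = (2507 - 24263)/(-26540) = -21756*(-1/26540) = 5439/6635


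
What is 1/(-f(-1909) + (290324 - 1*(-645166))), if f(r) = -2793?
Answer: 1/938283 ≈ 1.0658e-6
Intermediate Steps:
1/(-f(-1909) + (290324 - 1*(-645166))) = 1/(-1*(-2793) + (290324 - 1*(-645166))) = 1/(2793 + (290324 + 645166)) = 1/(2793 + 935490) = 1/938283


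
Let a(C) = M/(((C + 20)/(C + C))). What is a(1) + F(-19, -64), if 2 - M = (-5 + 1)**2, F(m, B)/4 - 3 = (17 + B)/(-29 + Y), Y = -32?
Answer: 2516/183 ≈ 13.749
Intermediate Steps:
F(m, B) = 664/61 - 4*B/61 (F(m, B) = 12 + 4*((17 + B)/(-29 - 32)) = 12 + 4*((17 + B)/(-61)) = 12 + 4*((17 + B)*(-1/61)) = 12 + 4*(-17/61 - B/61) = 12 + (-68/61 - 4*B/61) = 664/61 - 4*B/61)
M = -14 (M = 2 - (-5 + 1)**2 = 2 - 1*(-4)**2 = 2 - 1*16 = 2 - 16 = -14)
a(C) = -28*C/(20 + C) (a(C) = -14*(C + C)/(C + 20) = -14*2*C/(20 + C) = -28*C/(20 + C))
a(1) + F(-19, -64) = -28*1/(20 + 1) + (664/61 - 4/61*(-64)) = -28*1/21 + (664/61 + 256/61) = -28*1*1/21 + 920/61 = -4/3 + 920/61 = 2516/183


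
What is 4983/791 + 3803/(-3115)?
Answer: 1787696/351995 ≈ 5.0788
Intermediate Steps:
4983/791 + 3803/(-3115) = 4983*(1/791) + 3803*(-1/3115) = 4983/791 - 3803/3115 = 1787696/351995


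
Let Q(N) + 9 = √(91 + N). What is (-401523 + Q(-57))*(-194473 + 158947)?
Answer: 14264825832 - 35526*√34 ≈ 1.4265e+10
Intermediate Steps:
Q(N) = -9 + √(91 + N)
(-401523 + Q(-57))*(-194473 + 158947) = (-401523 + (-9 + √(91 - 57)))*(-194473 + 158947) = (-401523 + (-9 + √34))*(-35526) = (-401532 + √34)*(-35526) = 14264825832 - 35526*√34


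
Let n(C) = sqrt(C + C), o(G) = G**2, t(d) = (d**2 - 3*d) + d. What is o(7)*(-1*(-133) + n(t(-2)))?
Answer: 6713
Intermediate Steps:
t(d) = d**2 - 2*d
n(C) = sqrt(2)*sqrt(C) (n(C) = sqrt(2*C) = sqrt(2)*sqrt(C))
o(7)*(-1*(-133) + n(t(-2))) = 7**2*(-1*(-133) + sqrt(2)*sqrt(-2*(-2 - 2))) = 49*(133 + sqrt(2)*sqrt(-2*(-4))) = 49*(133 + sqrt(2)*sqrt(8)) = 49*(133 + sqrt(2)*(2*sqrt(2))) = 49*(133 + 4) = 49*137 = 6713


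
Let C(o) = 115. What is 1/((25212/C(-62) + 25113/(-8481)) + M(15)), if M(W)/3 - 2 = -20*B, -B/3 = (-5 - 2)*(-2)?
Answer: 29555/81047899 ≈ 0.00036466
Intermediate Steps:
B = -42 (B = -3*(-5 - 2)*(-2) = -(-21)*(-2) = -3*14 = -42)
M(W) = 2526 (M(W) = 6 + 3*(-20*(-42)) = 6 + 3*840 = 6 + 2520 = 2526)
1/((25212/C(-62) + 25113/(-8481)) + M(15)) = 1/((25212/115 + 25113/(-8481)) + 2526) = 1/((25212*(1/115) + 25113*(-1/8481)) + 2526) = 1/((25212/115 - 761/257) + 2526) = 1/(6391969/29555 + 2526) = 1/(81047899/29555) = 29555/81047899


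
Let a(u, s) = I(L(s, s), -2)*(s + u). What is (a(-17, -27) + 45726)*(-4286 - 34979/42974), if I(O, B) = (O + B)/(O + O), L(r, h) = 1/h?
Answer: -4100403104094/21487 ≈ -1.9083e+8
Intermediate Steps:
I(O, B) = (B + O)/(2*O) (I(O, B) = (B + O)/((2*O)) = (B + O)*(1/(2*O)) = (B + O)/(2*O))
a(u, s) = s*(-2 + 1/s)*(s + u)/2 (a(u, s) = ((-2 + 1/s)/(2*(1/s)))*(s + u) = (s*(-2 + 1/s)/2)*(s + u) = s*(-2 + 1/s)*(s + u)/2)
(a(-17, -27) + 45726)*(-4286 - 34979/42974) = (-(-1 + 2*(-27))*(-27 - 17)/2 + 45726)*(-4286 - 34979/42974) = (-1/2*(-1 - 54)*(-44) + 45726)*(-4286 - 34979*1/42974) = (-1/2*(-55)*(-44) + 45726)*(-4286 - 34979/42974) = (-1210 + 45726)*(-184221543/42974) = 44516*(-184221543/42974) = -4100403104094/21487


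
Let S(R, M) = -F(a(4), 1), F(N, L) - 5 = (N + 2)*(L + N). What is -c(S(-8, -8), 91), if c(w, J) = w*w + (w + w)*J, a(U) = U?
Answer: 5145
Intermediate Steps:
F(N, L) = 5 + (2 + N)*(L + N) (F(N, L) = 5 + (N + 2)*(L + N) = 5 + (2 + N)*(L + N))
S(R, M) = -35 (S(R, M) = -(5 + 4² + 2*1 + 2*4 + 1*4) = -(5 + 16 + 2 + 8 + 4) = -1*35 = -35)
c(w, J) = w² + 2*J*w (c(w, J) = w² + (2*w)*J = w² + 2*J*w)
-c(S(-8, -8), 91) = -(-35)*(-35 + 2*91) = -(-35)*(-35 + 182) = -(-35)*147 = -1*(-5145) = 5145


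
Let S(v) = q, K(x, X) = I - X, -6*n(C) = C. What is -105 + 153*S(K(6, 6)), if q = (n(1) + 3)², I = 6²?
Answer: 4493/4 ≈ 1123.3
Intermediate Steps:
I = 36
n(C) = -C/6
K(x, X) = 36 - X
q = 289/36 (q = (-⅙*1 + 3)² = (-⅙ + 3)² = (17/6)² = 289/36 ≈ 8.0278)
S(v) = 289/36
-105 + 153*S(K(6, 6)) = -105 + 153*(289/36) = -105 + 4913/4 = 4493/4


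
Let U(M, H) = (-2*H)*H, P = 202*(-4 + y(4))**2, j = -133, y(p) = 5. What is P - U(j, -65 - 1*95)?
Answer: 51402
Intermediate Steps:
P = 202 (P = 202*(-4 + 5)**2 = 202*1**2 = 202*1 = 202)
U(M, H) = -2*H**2
P - U(j, -65 - 1*95) = 202 - (-2)*(-65 - 1*95)**2 = 202 - (-2)*(-65 - 95)**2 = 202 - (-2)*(-160)**2 = 202 - (-2)*25600 = 202 - 1*(-51200) = 202 + 51200 = 51402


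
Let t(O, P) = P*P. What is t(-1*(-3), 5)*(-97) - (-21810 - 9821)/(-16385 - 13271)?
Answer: -71947431/29656 ≈ -2426.1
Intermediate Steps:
t(O, P) = P²
t(-1*(-3), 5)*(-97) - (-21810 - 9821)/(-16385 - 13271) = 5²*(-97) - (-21810 - 9821)/(-16385 - 13271) = 25*(-97) - (-31631)/(-29656) = -2425 - (-31631)*(-1)/29656 = -2425 - 1*31631/29656 = -2425 - 31631/29656 = -71947431/29656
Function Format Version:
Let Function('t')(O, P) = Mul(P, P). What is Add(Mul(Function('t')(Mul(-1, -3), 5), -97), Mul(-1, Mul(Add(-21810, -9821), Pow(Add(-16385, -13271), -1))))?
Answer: Rational(-71947431, 29656) ≈ -2426.1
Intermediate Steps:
Function('t')(O, P) = Pow(P, 2)
Add(Mul(Function('t')(Mul(-1, -3), 5), -97), Mul(-1, Mul(Add(-21810, -9821), Pow(Add(-16385, -13271), -1)))) = Add(Mul(Pow(5, 2), -97), Mul(-1, Mul(Add(-21810, -9821), Pow(Add(-16385, -13271), -1)))) = Add(Mul(25, -97), Mul(-1, Mul(-31631, Pow(-29656, -1)))) = Add(-2425, Mul(-1, Mul(-31631, Rational(-1, 29656)))) = Add(-2425, Mul(-1, Rational(31631, 29656))) = Add(-2425, Rational(-31631, 29656)) = Rational(-71947431, 29656)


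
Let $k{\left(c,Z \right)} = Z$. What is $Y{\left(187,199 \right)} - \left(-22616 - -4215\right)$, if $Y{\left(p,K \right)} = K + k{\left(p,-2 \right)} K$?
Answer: $18202$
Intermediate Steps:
$Y{\left(p,K \right)} = - K$ ($Y{\left(p,K \right)} = K - 2 K = - K$)
$Y{\left(187,199 \right)} - \left(-22616 - -4215\right) = \left(-1\right) 199 - \left(-22616 - -4215\right) = -199 - \left(-22616 + 4215\right) = -199 - -18401 = -199 + 18401 = 18202$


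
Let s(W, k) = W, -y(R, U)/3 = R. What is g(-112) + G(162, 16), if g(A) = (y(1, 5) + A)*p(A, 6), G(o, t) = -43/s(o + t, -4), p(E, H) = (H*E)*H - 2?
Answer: 82575937/178 ≈ 4.6391e+5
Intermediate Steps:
y(R, U) = -3*R
p(E, H) = -2 + E*H**2 (p(E, H) = (E*H)*H - 2 = E*H**2 - 2 = -2 + E*H**2)
G(o, t) = -43/(o + t)
g(A) = (-3 + A)*(-2 + 36*A) (g(A) = (-3*1 + A)*(-2 + A*6**2) = (-3 + A)*(-2 + A*36) = (-3 + A)*(-2 + 36*A))
g(-112) + G(162, 16) = 2*(-1 + 18*(-112))*(-3 - 112) - 43/(162 + 16) = 2*(-1 - 2016)*(-115) - 43/178 = 2*(-2017)*(-115) - 43*1/178 = 463910 - 43/178 = 82575937/178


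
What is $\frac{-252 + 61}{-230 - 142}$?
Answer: $\frac{191}{372} \approx 0.51344$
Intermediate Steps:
$\frac{-252 + 61}{-230 - 142} = - \frac{191}{-372} = \left(-191\right) \left(- \frac{1}{372}\right) = \frac{191}{372}$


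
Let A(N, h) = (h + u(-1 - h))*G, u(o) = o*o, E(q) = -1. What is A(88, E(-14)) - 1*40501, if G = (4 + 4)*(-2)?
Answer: -40485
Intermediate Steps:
u(o) = o²
G = -16 (G = 8*(-2) = -16)
A(N, h) = -16*h - 16*(-1 - h)² (A(N, h) = (h + (-1 - h)²)*(-16) = -16*h - 16*(-1 - h)²)
A(88, E(-14)) - 1*40501 = (-16*(-1) - 16*(1 - 1)²) - 1*40501 = (16 - 16*0²) - 40501 = (16 - 16*0) - 40501 = (16 + 0) - 40501 = 16 - 40501 = -40485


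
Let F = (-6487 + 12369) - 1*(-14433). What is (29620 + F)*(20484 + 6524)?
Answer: 1348644480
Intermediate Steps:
F = 20315 (F = 5882 + 14433 = 20315)
(29620 + F)*(20484 + 6524) = (29620 + 20315)*(20484 + 6524) = 49935*27008 = 1348644480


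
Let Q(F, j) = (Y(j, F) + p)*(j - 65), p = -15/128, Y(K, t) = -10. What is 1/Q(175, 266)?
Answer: -128/260295 ≈ -0.00049175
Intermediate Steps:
p = -15/128 (p = -15*1/128 = -15/128 ≈ -0.11719)
Q(F, j) = 84175/128 - 1295*j/128 (Q(F, j) = (-10 - 15/128)*(j - 65) = -1295*(-65 + j)/128 = 84175/128 - 1295*j/128)
1/Q(175, 266) = 1/(84175/128 - 1295/128*266) = 1/(84175/128 - 172235/64) = 1/(-260295/128) = -128/260295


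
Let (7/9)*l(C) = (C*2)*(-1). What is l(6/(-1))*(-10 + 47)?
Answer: 3996/7 ≈ 570.86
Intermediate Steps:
l(C) = -18*C/7 (l(C) = 9*((C*2)*(-1))/7 = 9*((2*C)*(-1))/7 = 9*(-2*C)/7 = -18*C/7)
l(6/(-1))*(-10 + 47) = (-108/(7*(-1)))*(-10 + 47) = -108*(-1)/7*37 = -18/7*(-6)*37 = (108/7)*37 = 3996/7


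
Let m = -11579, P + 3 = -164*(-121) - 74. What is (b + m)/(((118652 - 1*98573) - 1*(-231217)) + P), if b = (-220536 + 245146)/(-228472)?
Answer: -101750073/2381934836 ≈ -0.042717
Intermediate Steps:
P = 19767 (P = -3 + (-164*(-121) - 74) = -3 + (19844 - 74) = -3 + 19770 = 19767)
b = -12305/114236 (b = 24610*(-1/228472) = -12305/114236 ≈ -0.10772)
(b + m)/(((118652 - 1*98573) - 1*(-231217)) + P) = (-12305/114236 - 11579)/(((118652 - 1*98573) - 1*(-231217)) + 19767) = -1322750949/(114236*(((118652 - 98573) + 231217) + 19767)) = -1322750949/(114236*((20079 + 231217) + 19767)) = -1322750949/(114236*(251296 + 19767)) = -1322750949/114236/271063 = -1322750949/114236*1/271063 = -101750073/2381934836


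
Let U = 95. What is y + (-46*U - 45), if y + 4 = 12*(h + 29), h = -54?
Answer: -4719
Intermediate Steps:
y = -304 (y = -4 + 12*(-54 + 29) = -4 + 12*(-25) = -4 - 300 = -304)
y + (-46*U - 45) = -304 + (-46*95 - 45) = -304 + (-4370 - 45) = -304 - 4415 = -4719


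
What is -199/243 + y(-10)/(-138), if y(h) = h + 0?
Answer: -4172/5589 ≈ -0.74647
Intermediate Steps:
y(h) = h
-199/243 + y(-10)/(-138) = -199/243 - 10/(-138) = -199*1/243 - 10*(-1/138) = -199/243 + 5/69 = -4172/5589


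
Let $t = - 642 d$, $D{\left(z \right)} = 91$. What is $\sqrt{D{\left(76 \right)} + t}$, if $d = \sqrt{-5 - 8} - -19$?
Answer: $\sqrt{-12107 - 642 i \sqrt{13}} \approx 10.471 - 110.53 i$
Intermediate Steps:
$d = 19 + i \sqrt{13}$ ($d = \sqrt{-13} + 19 = i \sqrt{13} + 19 = 19 + i \sqrt{13} \approx 19.0 + 3.6056 i$)
$t = -12198 - 642 i \sqrt{13}$ ($t = - 642 \left(19 + i \sqrt{13}\right) = -12198 - 642 i \sqrt{13} \approx -12198.0 - 2314.8 i$)
$\sqrt{D{\left(76 \right)} + t} = \sqrt{91 - \left(12198 + 642 i \sqrt{13}\right)} = \sqrt{-12107 - 642 i \sqrt{13}}$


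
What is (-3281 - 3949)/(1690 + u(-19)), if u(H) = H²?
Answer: -7230/2051 ≈ -3.5251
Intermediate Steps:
(-3281 - 3949)/(1690 + u(-19)) = (-3281 - 3949)/(1690 + (-19)²) = -7230/(1690 + 361) = -7230/2051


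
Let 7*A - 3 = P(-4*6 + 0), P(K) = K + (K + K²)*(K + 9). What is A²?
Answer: 68906601/49 ≈ 1.4063e+6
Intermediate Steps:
P(K) = K + (9 + K)*(K + K²) (P(K) = K + (K + K²)*(9 + K) = K + (9 + K)*(K + K²))
A = -8301/7 (A = 3/7 + ((-4*6 + 0)*(10 + (-4*6 + 0)² + 10*(-4*6 + 0)))/7 = 3/7 + ((-24 + 0)*(10 + (-24 + 0)² + 10*(-24 + 0)))/7 = 3/7 + (-24*(10 + (-24)² + 10*(-24)))/7 = 3/7 + (-24*(10 + 576 - 240))/7 = 3/7 + (-24*346)/7 = 3/7 + (⅐)*(-8304) = 3/7 - 8304/7 = -8301/7 ≈ -1185.9)
A² = (-8301/7)² = 68906601/49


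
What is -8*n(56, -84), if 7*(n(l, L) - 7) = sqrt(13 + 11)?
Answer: -56 - 16*sqrt(6)/7 ≈ -61.599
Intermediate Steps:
n(l, L) = 7 + 2*sqrt(6)/7 (n(l, L) = 7 + sqrt(13 + 11)/7 = 7 + sqrt(24)/7 = 7 + (2*sqrt(6))/7 = 7 + 2*sqrt(6)/7)
-8*n(56, -84) = -8*(7 + 2*sqrt(6)/7) = -56 - 16*sqrt(6)/7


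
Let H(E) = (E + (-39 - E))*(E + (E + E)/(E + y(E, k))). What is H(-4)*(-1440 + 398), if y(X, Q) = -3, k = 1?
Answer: -812760/7 ≈ -1.1611e+5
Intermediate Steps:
H(E) = -39*E - 78*E/(-3 + E) (H(E) = (E + (-39 - E))*(E + (E + E)/(E - 3)) = -39*(E + (2*E)/(-3 + E)) = -39*(E + 2*E/(-3 + E)) = -39*E - 78*E/(-3 + E))
H(-4)*(-1440 + 398) = (39*(-4)*(1 - 1*(-4))/(-3 - 4))*(-1440 + 398) = (39*(-4)*(1 + 4)/(-7))*(-1042) = (39*(-4)*(-1/7)*5)*(-1042) = (780/7)*(-1042) = -812760/7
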